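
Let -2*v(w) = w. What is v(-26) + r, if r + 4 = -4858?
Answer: -4849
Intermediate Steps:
r = -4862 (r = -4 - 4858 = -4862)
v(w) = -w/2
v(-26) + r = -½*(-26) - 4862 = 13 - 4862 = -4849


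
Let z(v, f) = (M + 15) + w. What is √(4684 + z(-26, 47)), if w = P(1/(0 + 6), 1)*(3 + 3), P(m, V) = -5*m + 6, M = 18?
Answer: 2*√1187 ≈ 68.906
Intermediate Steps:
P(m, V) = 6 - 5*m
w = 31 (w = (6 - 5/(0 + 6))*(3 + 3) = (6 - 5/6)*6 = (6 - 5*⅙)*6 = (6 - ⅚)*6 = (31/6)*6 = 31)
z(v, f) = 64 (z(v, f) = (18 + 15) + 31 = 33 + 31 = 64)
√(4684 + z(-26, 47)) = √(4684 + 64) = √4748 = 2*√1187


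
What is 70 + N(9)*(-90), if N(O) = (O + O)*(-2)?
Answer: 3310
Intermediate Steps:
N(O) = -4*O (N(O) = (2*O)*(-2) = -4*O)
70 + N(9)*(-90) = 70 - 4*9*(-90) = 70 - 36*(-90) = 70 + 3240 = 3310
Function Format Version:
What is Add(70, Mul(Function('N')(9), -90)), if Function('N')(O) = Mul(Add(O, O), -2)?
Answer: 3310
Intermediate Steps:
Function('N')(O) = Mul(-4, O) (Function('N')(O) = Mul(Mul(2, O), -2) = Mul(-4, O))
Add(70, Mul(Function('N')(9), -90)) = Add(70, Mul(Mul(-4, 9), -90)) = Add(70, Mul(-36, -90)) = Add(70, 3240) = 3310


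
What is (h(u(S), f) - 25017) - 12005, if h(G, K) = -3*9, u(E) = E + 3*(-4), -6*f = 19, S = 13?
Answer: -37049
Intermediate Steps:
f = -19/6 (f = -⅙*19 = -19/6 ≈ -3.1667)
u(E) = -12 + E (u(E) = E - 12 = -12 + E)
h(G, K) = -27
(h(u(S), f) - 25017) - 12005 = (-27 - 25017) - 12005 = -25044 - 12005 = -37049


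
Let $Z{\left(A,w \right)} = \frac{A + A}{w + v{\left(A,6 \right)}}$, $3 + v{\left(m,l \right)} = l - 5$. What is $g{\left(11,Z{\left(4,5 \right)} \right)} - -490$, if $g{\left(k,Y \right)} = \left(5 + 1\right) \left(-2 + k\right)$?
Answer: $544$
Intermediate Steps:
$v{\left(m,l \right)} = -8 + l$ ($v{\left(m,l \right)} = -3 + \left(l - 5\right) = -3 + \left(-5 + l\right) = -8 + l$)
$Z{\left(A,w \right)} = \frac{2 A}{-2 + w}$ ($Z{\left(A,w \right)} = \frac{A + A}{w + \left(-8 + 6\right)} = \frac{2 A}{w - 2} = \frac{2 A}{-2 + w}$)
$g{\left(k,Y \right)} = -12 + 6 k$ ($g{\left(k,Y \right)} = 6 \left(-2 + k\right) = -12 + 6 k$)
$g{\left(11,Z{\left(4,5 \right)} \right)} - -490 = \left(-12 + 6 \cdot 11\right) - -490 = \left(-12 + 66\right) + 490 = 54 + 490 = 544$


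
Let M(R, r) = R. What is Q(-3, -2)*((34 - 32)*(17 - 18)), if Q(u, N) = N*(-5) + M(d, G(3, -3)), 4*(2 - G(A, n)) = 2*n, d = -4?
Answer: -12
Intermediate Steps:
G(A, n) = 2 - n/2
Q(u, N) = -4 - 5*N (Q(u, N) = N*(-5) - 4 = -5*N - 4 = -4 - 5*N)
Q(-3, -2)*((34 - 32)*(17 - 18)) = (-4 - 5*(-2))*((34 - 32)*(17 - 18)) = (-4 + 10)*(2*(-1)) = 6*(-2) = -12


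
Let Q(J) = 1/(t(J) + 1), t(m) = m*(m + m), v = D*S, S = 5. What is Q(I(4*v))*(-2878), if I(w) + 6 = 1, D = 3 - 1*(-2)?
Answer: -2878/51 ≈ -56.431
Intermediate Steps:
D = 5 (D = 3 + 2 = 5)
v = 25 (v = 5*5 = 25)
I(w) = -5 (I(w) = -6 + 1 = -5)
t(m) = 2*m**2 (t(m) = m*(2*m) = 2*m**2)
Q(J) = 1/(1 + 2*J**2) (Q(J) = 1/(2*J**2 + 1) = 1/(1 + 2*J**2))
Q(I(4*v))*(-2878) = -2878/(1 + 2*(-5)**2) = -2878/(1 + 2*25) = -2878/(1 + 50) = -2878/51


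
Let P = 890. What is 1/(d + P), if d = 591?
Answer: 1/1481 ≈ 0.00067522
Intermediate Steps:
1/(d + P) = 1/(591 + 890) = 1/1481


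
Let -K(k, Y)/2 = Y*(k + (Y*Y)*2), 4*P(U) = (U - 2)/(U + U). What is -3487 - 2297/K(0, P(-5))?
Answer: 35555959/343 ≈ 1.0366e+5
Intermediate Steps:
P(U) = (-2 + U)/(8*U) (P(U) = ((U - 2)/(U + U))/4 = ((-2 + U)/((2*U)))/4 = ((-2 + U)*(1/(2*U)))/4 = ((-2 + U)/(2*U))/4 = (-2 + U)/(8*U))
K(k, Y) = -2*Y*(k + 2*Y**2) (K(k, Y) = -2*Y*(k + (Y*Y)*2) = -2*Y*(k + Y**2*2) = -2*Y*(k + 2*Y**2))
-3487 - 2297/K(0, P(-5)) = -3487 - 2297*20/((0 + 2*((1/8)*(-2 - 5)/(-5))**2)*(-2 - 5)) = -3487 - 2297*(-20/(7*(0 + 2*((1/8)*(-1/5)*(-7))**2))) = -3487 - 2297*(-20/(7*(0 + 2*(7/40)**2))) = -3487 - 2297*(-20/(7*(0 + 2*(49/1600)))) = -3487 - 2297*(-20/(7*(0 + 49/800))) = -3487 - 2297/((-2*7/40*49/800)) = -3487 - 2297/(-343/16000) = -3487 - 2297*(-16000/343) = -3487 + 36752000/343 = 35555959/343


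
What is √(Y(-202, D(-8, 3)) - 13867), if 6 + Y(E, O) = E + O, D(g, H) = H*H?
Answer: I*√14066 ≈ 118.6*I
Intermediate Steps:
D(g, H) = H²
Y(E, O) = -6 + E + O (Y(E, O) = -6 + (E + O) = -6 + E + O)
√(Y(-202, D(-8, 3)) - 13867) = √((-6 - 202 + 3²) - 13867) = √((-6 - 202 + 9) - 13867) = √(-199 - 13867) = √(-14066) = I*√14066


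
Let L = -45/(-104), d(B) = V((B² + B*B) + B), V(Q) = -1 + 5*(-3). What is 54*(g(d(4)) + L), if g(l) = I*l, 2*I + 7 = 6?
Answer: 23679/52 ≈ 455.37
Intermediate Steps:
V(Q) = -16 (V(Q) = -1 - 15 = -16)
I = -½ (I = -7/2 + (½)*6 = -7/2 + 3 = -½ ≈ -0.50000)
d(B) = -16
g(l) = -l/2
L = 45/104 (L = -45*(-1/104) = 45/104 ≈ 0.43269)
54*(g(d(4)) + L) = 54*(-½*(-16) + 45/104) = 54*(8 + 45/104) = 54*(877/104) = 23679/52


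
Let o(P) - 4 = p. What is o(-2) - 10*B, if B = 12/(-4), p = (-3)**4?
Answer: 115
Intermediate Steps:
p = 81
o(P) = 85 (o(P) = 4 + 81 = 85)
B = -3 (B = 12*(-1/4) = -3)
o(-2) - 10*B = 85 - 10*(-3) = 85 + 30 = 115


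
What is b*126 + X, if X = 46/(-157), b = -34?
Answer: -672634/157 ≈ -4284.3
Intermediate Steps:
X = -46/157 (X = 46*(-1/157) = -46/157 ≈ -0.29299)
b*126 + X = -34*126 - 46/157 = -4284 - 46/157 = -672634/157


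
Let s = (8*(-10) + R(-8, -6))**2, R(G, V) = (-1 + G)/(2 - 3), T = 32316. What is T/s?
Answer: 32316/5041 ≈ 6.4106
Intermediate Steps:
R(G, V) = 1 - G (R(G, V) = (-1 + G)/(-1) = (-1 + G)*(-1) = 1 - G)
s = 5041 (s = (8*(-10) + (1 - 1*(-8)))**2 = (-80 + (1 + 8))**2 = (-80 + 9)**2 = (-71)**2 = 5041)
T/s = 32316/5041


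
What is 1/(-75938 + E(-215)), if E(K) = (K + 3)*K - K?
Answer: -1/30143 ≈ -3.3175e-5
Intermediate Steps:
E(K) = -K + K*(3 + K) (E(K) = (3 + K)*K - K = K*(3 + K) - K = -K + K*(3 + K))
1/(-75938 + E(-215)) = 1/(-75938 - 215*(2 - 215)) = 1/(-75938 - 215*(-213)) = 1/(-75938 + 45795) = 1/(-30143) = -1/30143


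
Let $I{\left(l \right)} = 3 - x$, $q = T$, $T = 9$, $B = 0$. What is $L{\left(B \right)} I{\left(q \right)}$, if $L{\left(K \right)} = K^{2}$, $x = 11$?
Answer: $0$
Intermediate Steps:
$q = 9$
$I{\left(l \right)} = -8$ ($I{\left(l \right)} = 3 - 11 = -8$)
$L{\left(B \right)} I{\left(q \right)} = 0^{2} \left(-8\right) = 0 \left(-8\right) = 0$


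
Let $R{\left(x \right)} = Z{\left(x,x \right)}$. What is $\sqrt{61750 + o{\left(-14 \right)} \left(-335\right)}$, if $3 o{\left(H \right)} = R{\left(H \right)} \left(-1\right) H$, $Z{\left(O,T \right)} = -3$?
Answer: $2 \sqrt{16610} \approx 257.76$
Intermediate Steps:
$R{\left(x \right)} = -3$
$o{\left(H \right)} = H$ ($o{\left(H \right)} = \frac{\left(-3\right) \left(-1\right) H}{3} = \frac{3 H}{3} = H$)
$\sqrt{61750 + o{\left(-14 \right)} \left(-335\right)} = \sqrt{61750 - -4690} = \sqrt{61750 + 4690} = \sqrt{66440} = 2 \sqrt{16610}$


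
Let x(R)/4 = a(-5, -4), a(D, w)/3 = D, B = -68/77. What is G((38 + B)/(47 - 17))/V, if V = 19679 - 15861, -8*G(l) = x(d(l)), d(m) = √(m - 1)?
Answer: 15/7636 ≈ 0.0019644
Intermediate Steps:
d(m) = √(-1 + m)
B = -68/77 (B = -68*1/77 = -68/77 ≈ -0.88312)
a(D, w) = 3*D
x(R) = -60 (x(R) = 4*(3*(-5)) = 4*(-15) = -60)
G(l) = 15/2 (G(l) = -⅛*(-60) = 15/2)
V = 3818
G((38 + B)/(47 - 17))/V = (15/2)/3818 = (15/2)*(1/3818) = 15/7636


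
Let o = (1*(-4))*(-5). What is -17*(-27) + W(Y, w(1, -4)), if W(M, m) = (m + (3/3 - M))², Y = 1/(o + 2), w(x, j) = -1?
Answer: 222157/484 ≈ 459.00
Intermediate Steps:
o = 20 (o = -4*(-5) = 20)
Y = 1/22 (Y = 1/(20 + 2) = 1/22 ≈ 0.045455)
W(M, m) = (1 + m - M)² (W(M, m) = (m + (3*(⅓) - M))² = (m + (1 - M))² = (1 + m - M)²)
-17*(-27) + W(Y, w(1, -4)) = -17*(-27) + (1 - 1 - 1*1/22)² = 459 + (1 - 1 - 1/22)² = 459 + (-1/22)² = 459 + 1/484 = 222157/484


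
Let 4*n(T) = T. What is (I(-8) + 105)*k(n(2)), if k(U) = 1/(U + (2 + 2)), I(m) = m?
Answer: 194/9 ≈ 21.556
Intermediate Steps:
n(T) = T/4
k(U) = 1/(4 + U) (k(U) = 1/(U + 4) = 1/(4 + U))
(I(-8) + 105)*k(n(2)) = (-8 + 105)/(4 + (¼)*2) = 97/(4 + ½) = 97/(9/2) = 97*(2/9) = 194/9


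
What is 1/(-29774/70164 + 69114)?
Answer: 35082/2424642461 ≈ 1.4469e-5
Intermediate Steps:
1/(-29774/70164 + 69114) = 1/(-29774*1/70164 + 69114) = 1/(-14887/35082 + 69114) = 1/(2424642461/35082) = 35082/2424642461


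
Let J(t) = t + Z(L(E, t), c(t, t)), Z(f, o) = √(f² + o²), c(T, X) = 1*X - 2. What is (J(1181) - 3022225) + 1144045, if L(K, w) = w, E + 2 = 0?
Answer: -1876999 + √2784802 ≈ -1.8753e+6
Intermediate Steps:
E = -2 (E = -2 + 0 = -2)
c(T, X) = -2 + X (c(T, X) = X - 2 = -2 + X)
J(t) = t + √(t² + (-2 + t)²)
(J(1181) - 3022225) + 1144045 = ((1181 + √(1181² + (-2 + 1181)²)) - 3022225) + 1144045 = ((1181 + √(1394761 + 1179²)) - 3022225) + 1144045 = ((1181 + √(1394761 + 1390041)) - 3022225) + 1144045 = ((1181 + √2784802) - 3022225) + 1144045 = (-3021044 + √2784802) + 1144045 = -1876999 + √2784802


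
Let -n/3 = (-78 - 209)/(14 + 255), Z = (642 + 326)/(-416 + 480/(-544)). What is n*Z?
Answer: -14168616/1906403 ≈ -7.4321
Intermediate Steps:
Z = -16456/7087 (Z = 968/(-416 + 480*(-1/544)) = 968/(-416 - 15/17) = 968/(-7087/17) = 968*(-17/7087) = -16456/7087 ≈ -2.3220)
n = 861/269 (n = -3*(-78 - 209)/(14 + 255) = -(-861)/269 = -3*(-287/269) = 861/269 ≈ 3.2007)
n*Z = (861/269)*(-16456/7087) = -14168616/1906403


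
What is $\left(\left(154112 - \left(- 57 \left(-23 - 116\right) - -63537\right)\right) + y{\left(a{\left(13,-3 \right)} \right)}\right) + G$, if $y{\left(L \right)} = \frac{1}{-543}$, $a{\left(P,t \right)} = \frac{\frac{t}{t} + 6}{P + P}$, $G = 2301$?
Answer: $\frac{46129478}{543} \approx 84953.0$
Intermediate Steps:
$a{\left(P,t \right)} = \frac{7}{2 P}$ ($a{\left(P,t \right)} = \frac{1 + 6}{2 P} = 7 \frac{1}{2 P} = \frac{7}{2 P}$)
$y{\left(L \right)} = - \frac{1}{543}$
$\left(\left(154112 - \left(- 57 \left(-23 - 116\right) - -63537\right)\right) + y{\left(a{\left(13,-3 \right)} \right)}\right) + G = \left(\left(154112 - \left(- 57 \left(-23 - 116\right) - -63537\right)\right) - \frac{1}{543}\right) + 2301 = \left(\left(154112 - \left(\left(-57\right) \left(-139\right) + 63537\right)\right) - \frac{1}{543}\right) + 2301 = \left(\left(154112 - \left(7923 + 63537\right)\right) - \frac{1}{543}\right) + 2301 = \left(\left(154112 - 71460\right) - \frac{1}{543}\right) + 2301 = \left(82652 - \frac{1}{543}\right) + 2301 = \frac{44880035}{543} + 2301 = \frac{46129478}{543}$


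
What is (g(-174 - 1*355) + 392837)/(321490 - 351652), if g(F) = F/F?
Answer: -65473/5027 ≈ -13.024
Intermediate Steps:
g(F) = 1
(g(-174 - 1*355) + 392837)/(321490 - 351652) = (1 + 392837)/(321490 - 351652) = 392838/(-30162) = 392838*(-1/30162) = -65473/5027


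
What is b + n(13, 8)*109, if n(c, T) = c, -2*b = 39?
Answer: 2795/2 ≈ 1397.5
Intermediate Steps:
b = -39/2 (b = -1/2*39 = -39/2 ≈ -19.500)
b + n(13, 8)*109 = -39/2 + 13*109 = -39/2 + 1417 = 2795/2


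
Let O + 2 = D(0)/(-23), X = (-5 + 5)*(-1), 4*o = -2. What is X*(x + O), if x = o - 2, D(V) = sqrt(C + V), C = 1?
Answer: 0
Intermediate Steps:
o = -1/2 (o = (1/4)*(-2) = -1/2 ≈ -0.50000)
X = 0 (X = 0*(-1) = 0)
D(V) = sqrt(1 + V)
x = -5/2 (x = -1/2 - 2 = -5/2 ≈ -2.5000)
O = -47/23 (O = -2 + sqrt(1 + 0)/(-23) = -2 + sqrt(1)*(-1/23) = -2 + 1*(-1/23) = -2 - 1/23 = -47/23 ≈ -2.0435)
X*(x + O) = 0*(-5/2 - 47/23) = 0*(-209/46) = 0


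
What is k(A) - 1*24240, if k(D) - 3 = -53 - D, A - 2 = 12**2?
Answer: -24436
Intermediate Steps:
A = 146 (A = 2 + 12**2 = 2 + 144 = 146)
k(D) = -50 - D (k(D) = 3 + (-53 - D) = -50 - D)
k(A) - 1*24240 = (-50 - 1*146) - 1*24240 = (-50 - 146) - 24240 = -196 - 24240 = -24436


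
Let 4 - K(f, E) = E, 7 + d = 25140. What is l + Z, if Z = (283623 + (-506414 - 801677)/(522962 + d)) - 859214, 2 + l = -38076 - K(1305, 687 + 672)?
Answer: -335607549921/548095 ≈ -6.1232e+5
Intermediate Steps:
d = 25133 (d = -7 + 25140 = 25133)
K(f, E) = 4 - E
l = -36723 (l = -2 + (-38076 - (4 - (687 + 672))) = -2 + (-38076 - (4 - 1*1359)) = -2 + (-38076 - (4 - 1359)) = -2 + (-38076 - 1*(-1355)) = -2 + (-38076 + 1355) = -2 - 36721 = -36723)
Z = -315479857236/548095 (Z = (283623 + (-506414 - 801677)/(522962 + 25133)) - 859214 = (283623 - 1308091/548095) - 859214 = 155451040094/548095 - 859214 = -315479857236/548095 ≈ -5.7559e+5)
l + Z = -36723 - 315479857236/548095 = -335607549921/548095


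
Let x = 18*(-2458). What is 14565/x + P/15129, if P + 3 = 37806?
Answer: 53785261/24791388 ≈ 2.1695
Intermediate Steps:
P = 37803 (P = -3 + 37806 = 37803)
x = -44244
14565/x + P/15129 = 14565/(-44244) + 37803/15129 = 14565*(-1/44244) + 37803*(1/15129) = -4855/14748 + 12601/5043 = 53785261/24791388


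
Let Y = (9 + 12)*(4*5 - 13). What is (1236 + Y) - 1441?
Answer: -58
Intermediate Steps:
Y = 147 (Y = 21*(20 - 13) = 21*7 = 147)
(1236 + Y) - 1441 = (1236 + 147) - 1441 = 1383 - 1441 = -58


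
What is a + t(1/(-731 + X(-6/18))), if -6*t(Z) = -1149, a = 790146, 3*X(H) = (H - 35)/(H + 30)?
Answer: 1580675/2 ≈ 7.9034e+5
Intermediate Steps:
X(H) = (-35 + H)/(3*(30 + H)) (X(H) = ((H - 35)/(H + 30))/3 = ((-35 + H)/(30 + H))/3 = (-35 + H)/(3*(30 + H)))
t(Z) = 383/2 (t(Z) = -⅙*(-1149) = 383/2)
a + t(1/(-731 + X(-6/18))) = 790146 + 383/2 = 1580675/2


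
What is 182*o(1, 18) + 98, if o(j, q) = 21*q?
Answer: 68894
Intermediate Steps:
182*o(1, 18) + 98 = 182*(21*18) + 98 = 182*378 + 98 = 68796 + 98 = 68894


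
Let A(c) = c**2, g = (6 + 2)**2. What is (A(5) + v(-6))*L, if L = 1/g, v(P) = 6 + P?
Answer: 25/64 ≈ 0.39063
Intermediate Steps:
g = 64 (g = 8**2 = 64)
L = 1/64 ≈ 0.015625
(A(5) + v(-6))*L = (5**2 + (6 - 6))*(1/64) = (25 + 0)*(1/64) = 25*(1/64) = 25/64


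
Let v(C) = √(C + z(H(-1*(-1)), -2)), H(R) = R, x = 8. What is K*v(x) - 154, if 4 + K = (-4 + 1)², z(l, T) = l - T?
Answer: -154 + 5*√11 ≈ -137.42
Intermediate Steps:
K = 5 (K = -4 + (-4 + 1)² = -4 + (-3)² = -4 + 9 = 5)
v(C) = √(3 + C) (v(C) = √(C + (-1*(-1) - 1*(-2))) = √(C + (1 + 2)) = √(C + 3) = √(3 + C))
K*v(x) - 154 = 5*√(3 + 8) - 154 = 5*√11 - 154 = -154 + 5*√11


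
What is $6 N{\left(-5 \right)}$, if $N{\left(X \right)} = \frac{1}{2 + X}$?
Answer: $-2$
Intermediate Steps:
$6 N{\left(-5 \right)} = \frac{6}{2 - 5} = \frac{6}{-3} = 6 \left(- \frac{1}{3}\right) = -2$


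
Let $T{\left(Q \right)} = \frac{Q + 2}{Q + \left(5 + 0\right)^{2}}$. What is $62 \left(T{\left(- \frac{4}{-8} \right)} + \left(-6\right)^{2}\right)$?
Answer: $\frac{114142}{51} \approx 2238.1$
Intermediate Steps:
$T{\left(Q \right)} = \frac{2 + Q}{25 + Q}$ ($T{\left(Q \right)} = \frac{2 + Q}{Q + 5^{2}} = \frac{2 + Q}{Q + 25} = \frac{2 + Q}{25 + Q}$)
$62 \left(T{\left(- \frac{4}{-8} \right)} + \left(-6\right)^{2}\right) = 62 \left(\frac{2 - \frac{4}{-8}}{25 - \frac{4}{-8}} + \left(-6\right)^{2}\right) = 62 \left(\frac{2 - - \frac{1}{2}}{25 - - \frac{1}{2}} + 36\right) = 62 \left(\frac{2 + \frac{1}{2}}{25 + \frac{1}{2}} + 36\right) = 62 \left(\frac{1}{\frac{51}{2}} \cdot \frac{5}{2} + 36\right) = 62 \left(\frac{2}{51} \cdot \frac{5}{2} + 36\right) = 62 \left(\frac{5}{51} + 36\right) = 62 \cdot \frac{1841}{51} = \frac{114142}{51}$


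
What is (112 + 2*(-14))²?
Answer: 7056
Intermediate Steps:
(112 + 2*(-14))² = (112 - 28)² = 84² = 7056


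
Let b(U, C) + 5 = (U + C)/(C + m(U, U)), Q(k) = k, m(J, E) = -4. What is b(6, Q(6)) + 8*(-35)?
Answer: -279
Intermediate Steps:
b(U, C) = -5 + (C + U)/(-4 + C) (b(U, C) = -5 + (U + C)/(C - 4) = -5 + (C + U)/(-4 + C))
b(6, Q(6)) + 8*(-35) = (20 + 6 - 4*6)/(-4 + 6) + 8*(-35) = (20 + 6 - 24)/2 - 280 = (½)*2 - 280 = 1 - 280 = -279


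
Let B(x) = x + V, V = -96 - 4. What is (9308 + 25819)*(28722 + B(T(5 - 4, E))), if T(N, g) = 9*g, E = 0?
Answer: 1005404994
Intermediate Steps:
V = -100
B(x) = -100 + x (B(x) = x - 100 = -100 + x)
(9308 + 25819)*(28722 + B(T(5 - 4, E))) = (9308 + 25819)*(28722 + (-100 + 9*0)) = 35127*(28722 + (-100 + 0)) = 35127*(28722 - 100) = 35127*28622 = 1005404994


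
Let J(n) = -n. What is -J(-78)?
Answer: -78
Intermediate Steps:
-J(-78) = -(-1)*(-78) = -1*78 = -78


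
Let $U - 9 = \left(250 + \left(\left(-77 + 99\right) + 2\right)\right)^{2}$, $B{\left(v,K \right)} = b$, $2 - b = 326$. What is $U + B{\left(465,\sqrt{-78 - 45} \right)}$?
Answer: $74761$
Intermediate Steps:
$b = -324$ ($b = 2 - 326 = -324$)
$B{\left(v,K \right)} = -324$
$U = 75085$ ($U = 9 + \left(250 + \left(\left(-77 + 99\right) + 2\right)\right)^{2} = 9 + \left(250 + \left(22 + 2\right)\right)^{2} = 9 + \left(250 + 24\right)^{2} = 9 + 274^{2} = 9 + 75076 = 75085$)
$U + B{\left(465,\sqrt{-78 - 45} \right)} = 75085 - 324 = 74761$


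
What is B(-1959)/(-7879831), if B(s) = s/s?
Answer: -1/7879831 ≈ -1.2691e-7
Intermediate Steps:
B(s) = 1
B(-1959)/(-7879831) = 1/(-7879831) = 1*(-1/7879831) = -1/7879831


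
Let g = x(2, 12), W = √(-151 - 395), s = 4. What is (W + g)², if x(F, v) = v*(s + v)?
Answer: (192 + I*√546)² ≈ 36318.0 + 8972.8*I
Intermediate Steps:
x(F, v) = v*(4 + v)
W = I*√546 (W = √(-546) = I*√546 ≈ 23.367*I)
g = 192 (g = 12*(4 + 12) = 12*16 = 192)
(W + g)² = (I*√546 + 192)² = (192 + I*√546)²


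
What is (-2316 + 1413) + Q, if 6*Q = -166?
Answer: -2792/3 ≈ -930.67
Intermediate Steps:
Q = -83/3 (Q = (⅙)*(-166) = -83/3 ≈ -27.667)
(-2316 + 1413) + Q = (-2316 + 1413) - 83/3 = -903 - 83/3 = -2792/3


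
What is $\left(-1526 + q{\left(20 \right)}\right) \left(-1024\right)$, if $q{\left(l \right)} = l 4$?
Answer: $1480704$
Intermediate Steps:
$q{\left(l \right)} = 4 l$
$\left(-1526 + q{\left(20 \right)}\right) \left(-1024\right) = \left(-1526 + 4 \cdot 20\right) \left(-1024\right) = \left(-1526 + 80\right) \left(-1024\right) = \left(-1446\right) \left(-1024\right) = 1480704$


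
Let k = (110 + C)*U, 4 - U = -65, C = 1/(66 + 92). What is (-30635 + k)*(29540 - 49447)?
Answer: 72482203187/158 ≈ 4.5875e+8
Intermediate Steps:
C = 1/158 ≈ 0.0063291
U = 69 (U = 4 - 1*(-65) = 4 + 65 = 69)
k = 1199289/158 (k = (110 + 1/158)*69 = (17381/158)*69 = 1199289/158 ≈ 7590.4)
(-30635 + k)*(29540 - 49447) = (-30635 + 1199289/158)*(29540 - 49447) = -3641041/158*(-19907) = 72482203187/158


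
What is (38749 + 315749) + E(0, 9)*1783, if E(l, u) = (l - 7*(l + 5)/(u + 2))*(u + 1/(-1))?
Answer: 3400238/11 ≈ 3.0911e+5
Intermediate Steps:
E(l, u) = (-1 + u)*(l - 7*(5 + l)/(2 + u)) (E(l, u) = (l - 7*(5 + l)/(2 + u))*(u - 1) = (l - 7*(5 + l)/(2 + u))*(-1 + u) = (-1 + u)*(l - 7*(5 + l)/(2 + u)))
(38749 + 315749) + E(0, 9)*1783 = (38749 + 315749) + ((35 - 35*9 + 5*0 + 0*9**2 - 6*0*9)/(2 + 9))*1783 = 354498 + ((35 - 315 + 0 + 0*81 + 0)/11)*1783 = 354498 + ((35 - 315 + 0 + 0 + 0)/11)*1783 = 354498 + ((1/11)*(-280))*1783 = 354498 - 280/11*1783 = 354498 - 499240/11 = 3400238/11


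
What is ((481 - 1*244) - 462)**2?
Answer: 50625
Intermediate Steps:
((481 - 1*244) - 462)**2 = ((481 - 244) - 462)**2 = (237 - 462)**2 = (-225)**2 = 50625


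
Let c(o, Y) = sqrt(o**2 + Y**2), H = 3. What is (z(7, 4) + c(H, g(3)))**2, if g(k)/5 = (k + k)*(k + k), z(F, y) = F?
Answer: 32458 + 42*sqrt(3601) ≈ 34978.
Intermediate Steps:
g(k) = 20*k**2 (g(k) = 5*((k + k)*(k + k)) = 5*((2*k)*(2*k)) = 5*(4*k**2) = 20*k**2)
c(o, Y) = sqrt(Y**2 + o**2)
(z(7, 4) + c(H, g(3)))**2 = (7 + sqrt((20*3**2)**2 + 3**2))**2 = (7 + sqrt((20*9)**2 + 9))**2 = (7 + sqrt(180**2 + 9))**2 = (7 + sqrt(32400 + 9))**2 = (7 + sqrt(32409))**2 = (7 + 3*sqrt(3601))**2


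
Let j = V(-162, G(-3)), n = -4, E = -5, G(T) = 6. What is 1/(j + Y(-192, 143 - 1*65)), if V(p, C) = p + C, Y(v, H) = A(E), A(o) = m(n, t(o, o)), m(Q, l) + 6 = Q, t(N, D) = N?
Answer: -1/166 ≈ -0.0060241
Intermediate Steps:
m(Q, l) = -6 + Q
A(o) = -10 (A(o) = -6 - 4 = -10)
Y(v, H) = -10
V(p, C) = C + p
j = -156 (j = 6 - 162 = -156)
1/(j + Y(-192, 143 - 1*65)) = 1/(-156 - 10) = 1/(-166) = -1/166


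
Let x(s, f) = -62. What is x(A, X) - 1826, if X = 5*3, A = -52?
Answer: -1888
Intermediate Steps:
X = 15
x(A, X) - 1826 = -62 - 1826 = -1888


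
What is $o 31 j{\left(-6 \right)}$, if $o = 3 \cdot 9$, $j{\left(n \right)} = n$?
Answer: $-5022$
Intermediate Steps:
$o = 27$
$o 31 j{\left(-6 \right)} = 27 \cdot 31 \left(-6\right) = 837 \left(-6\right) = -5022$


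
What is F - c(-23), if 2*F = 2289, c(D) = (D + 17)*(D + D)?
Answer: 1737/2 ≈ 868.50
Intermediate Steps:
c(D) = 2*D*(17 + D) (c(D) = (17 + D)*(2*D) = 2*D*(17 + D))
F = 2289/2 (F = (½)*2289 = 2289/2 ≈ 1144.5)
F - c(-23) = 2289/2 - 2*(-23)*(17 - 23) = 2289/2 - 2*(-23)*(-6) = 2289/2 - 1*276 = 2289/2 - 276 = 1737/2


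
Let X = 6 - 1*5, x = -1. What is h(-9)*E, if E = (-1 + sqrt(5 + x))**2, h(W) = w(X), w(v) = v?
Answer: 1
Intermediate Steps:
X = 1 (X = 6 - 5 = 1)
h(W) = 1
E = 1 (E = (-1 + sqrt(5 - 1))**2 = (-1 + sqrt(4))**2 = (-1 + 2)**2 = 1**2 = 1)
h(-9)*E = 1*1 = 1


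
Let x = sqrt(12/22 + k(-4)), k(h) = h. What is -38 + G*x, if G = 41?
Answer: -38 + 41*I*sqrt(418)/11 ≈ -38.0 + 76.204*I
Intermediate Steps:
x = I*sqrt(418)/11 (x = sqrt(12/22 - 4) = sqrt(12*(1/22) - 4) = sqrt(6/11 - 4) = sqrt(-38/11) = I*sqrt(418)/11 ≈ 1.8586*I)
-38 + G*x = -38 + 41*(I*sqrt(418)/11) = -38 + 41*I*sqrt(418)/11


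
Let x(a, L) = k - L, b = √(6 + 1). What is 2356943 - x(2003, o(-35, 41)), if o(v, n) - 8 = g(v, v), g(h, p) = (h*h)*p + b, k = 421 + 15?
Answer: 2313640 + √7 ≈ 2.3136e+6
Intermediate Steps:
b = √7 ≈ 2.6458
k = 436
g(h, p) = √7 + p*h² (g(h, p) = (h*h)*p + √7 = h²*p + √7 = p*h² + √7 = √7 + p*h²)
o(v, n) = 8 + √7 + v³ (o(v, n) = 8 + (√7 + v*v²) = 8 + (√7 + v³) = 8 + √7 + v³)
x(a, L) = 436 - L
2356943 - x(2003, o(-35, 41)) = 2356943 - (436 - (8 + √7 + (-35)³)) = 2356943 - (436 - (8 + √7 - 42875)) = 2356943 - (436 - (-42867 + √7)) = 2356943 - (436 + (42867 - √7)) = 2356943 - (43303 - √7) = 2356943 + (-43303 + √7) = 2313640 + √7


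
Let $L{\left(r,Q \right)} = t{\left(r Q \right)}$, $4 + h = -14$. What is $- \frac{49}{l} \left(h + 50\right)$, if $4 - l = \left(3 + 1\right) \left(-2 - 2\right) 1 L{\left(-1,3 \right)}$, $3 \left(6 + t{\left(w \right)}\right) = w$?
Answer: $\frac{392}{27} \approx 14.519$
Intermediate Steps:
$h = -18$ ($h = -4 - 14 = -18$)
$t{\left(w \right)} = -6 + \frac{w}{3}$
$L{\left(r,Q \right)} = -6 + \frac{Q r}{3}$ ($L{\left(r,Q \right)} = -6 + \frac{r Q}{3} = -6 + \frac{Q r}{3}$)
$l = -108$ ($l = 4 - \left(3 + 1\right) \left(-2 - 2\right) 1 \left(-6 + \frac{1}{3} \cdot 3 \left(-1\right)\right) = 4 - 4 \left(-4\right) 1 \left(-6 - 1\right) = 4 - \left(-16\right) 1 \left(-7\right) = 4 - \left(-16\right) \left(-7\right) = 4 - 112 = -108$)
$- \frac{49}{l} \left(h + 50\right) = - \frac{49}{-108} \left(-18 + 50\right) = \left(-49\right) \left(- \frac{1}{108}\right) 32 = \frac{49}{108} \cdot 32 = \frac{392}{27}$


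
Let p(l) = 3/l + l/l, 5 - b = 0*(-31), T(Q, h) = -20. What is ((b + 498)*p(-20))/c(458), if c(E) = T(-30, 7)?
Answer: -8551/400 ≈ -21.378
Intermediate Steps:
c(E) = -20
b = 5 (b = 5 - 0*(-31) = 5 - 1*0 = 5 + 0 = 5)
p(l) = 1 + 3/l (p(l) = 3/l + 1 = 1 + 3/l)
((b + 498)*p(-20))/c(458) = ((5 + 498)*((3 - 20)/(-20)))/(-20) = (503*(-1/20*(-17)))*(-1/20) = (503*(17/20))*(-1/20) = (8551/20)*(-1/20) = -8551/400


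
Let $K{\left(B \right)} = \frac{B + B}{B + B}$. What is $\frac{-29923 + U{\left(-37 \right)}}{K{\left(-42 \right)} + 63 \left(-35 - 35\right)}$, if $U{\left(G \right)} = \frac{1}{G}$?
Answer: $\frac{1107152}{163133} \approx 6.7868$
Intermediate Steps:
$K{\left(B \right)} = 1$ ($K{\left(B \right)} = \frac{2 B}{2 B} = 2 B \frac{1}{2 B} = 1$)
$\frac{-29923 + U{\left(-37 \right)}}{K{\left(-42 \right)} + 63 \left(-35 - 35\right)} = \frac{-29923 + \frac{1}{-37}}{1 + 63 \left(-35 - 35\right)} = \frac{-29923 - \frac{1}{37}}{1 + 63 \left(-70\right)} = - \frac{1107152}{37 \left(1 - 4410\right)} = - \frac{1107152}{37 \left(-4409\right)} = \left(- \frac{1107152}{37}\right) \left(- \frac{1}{4409}\right) = \frac{1107152}{163133}$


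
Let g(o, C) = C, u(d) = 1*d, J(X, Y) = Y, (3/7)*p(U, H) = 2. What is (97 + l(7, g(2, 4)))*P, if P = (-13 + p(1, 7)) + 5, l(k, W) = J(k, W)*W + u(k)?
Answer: -400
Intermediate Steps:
p(U, H) = 14/3 (p(U, H) = (7/3)*2 = 14/3)
u(d) = d
l(k, W) = k + W² (l(k, W) = W*W + k = W² + k = k + W²)
P = -10/3 (P = (-13 + 14/3) + 5 = -25/3 + 5 = -10/3 ≈ -3.3333)
(97 + l(7, g(2, 4)))*P = (97 + (7 + 4²))*(-10/3) = (97 + (7 + 16))*(-10/3) = (97 + 23)*(-10/3) = 120*(-10/3) = -400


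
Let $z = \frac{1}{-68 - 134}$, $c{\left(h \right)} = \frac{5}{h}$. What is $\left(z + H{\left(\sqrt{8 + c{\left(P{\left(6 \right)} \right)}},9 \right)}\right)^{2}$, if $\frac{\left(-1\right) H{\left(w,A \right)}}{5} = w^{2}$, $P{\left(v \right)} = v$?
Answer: $\frac{179131456}{91809} \approx 1951.1$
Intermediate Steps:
$H{\left(w,A \right)} = - 5 w^{2}$
$z = - \frac{1}{202}$ ($z = \frac{1}{-68 - 134} = \frac{1}{-202} = - \frac{1}{202} \approx -0.0049505$)
$\left(z + H{\left(\sqrt{8 + c{\left(P{\left(6 \right)} \right)}},9 \right)}\right)^{2} = \left(- \frac{1}{202} - 5 \left(\sqrt{8 + \frac{5}{6}}\right)^{2}\right)^{2} = \left(- \frac{1}{202} - 5 \left(\sqrt{\frac{53}{6}}\right)^{2}\right)^{2} = \left(- \frac{1}{202} - 5 \left(\frac{\sqrt{318}}{6}\right)^{2}\right)^{2} = \left(- \frac{1}{202} - \frac{265}{6}\right)^{2} = \left(- \frac{13384}{303}\right)^{2} = \frac{179131456}{91809}$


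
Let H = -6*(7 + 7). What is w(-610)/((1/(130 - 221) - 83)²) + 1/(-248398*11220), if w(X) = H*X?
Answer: 32849620494507319/4417661261670360 ≈ 7.4360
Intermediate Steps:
H = -84 (H = -6*14 = -84)
w(X) = -84*X
w(-610)/((1/(130 - 221) - 83)²) + 1/(-248398*11220) = (-84*(-610))/((1/(130 - 221) - 83)²) + 1/(-248398*11220) = 51240/((1/(-91) - 83)²) - 1/248398*1/11220 = 51240/((-1/91 - 83)²) - 1/2787025560 = 51240/((-7554/91)²) - 1/2787025560 = 51240/(57062916/8281) - 1/2787025560 = 51240*(8281/57062916) - 1/2787025560 = 35359870/4755243 - 1/2787025560 = 32849620494507319/4417661261670360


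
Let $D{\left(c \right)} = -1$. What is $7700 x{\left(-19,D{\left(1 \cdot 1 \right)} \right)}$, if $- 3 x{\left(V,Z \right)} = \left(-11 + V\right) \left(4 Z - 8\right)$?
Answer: $-924000$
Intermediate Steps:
$x{\left(V,Z \right)} = - \frac{\left(-11 + V\right) \left(-8 + 4 Z\right)}{3}$ ($x{\left(V,Z \right)} = - \frac{\left(-11 + V\right) \left(4 Z - 8\right)}{3} = - \frac{\left(-11 + V\right) \left(-8 + 4 Z\right)}{3}$)
$7700 x{\left(-19,D{\left(1 \cdot 1 \right)} \right)} = 7700 \left(- \frac{88}{3} + \frac{8}{3} \left(-19\right) + \frac{44}{3} \left(-1\right) - \left(- \frac{76}{3}\right) \left(-1\right)\right) = 7700 \left(- \frac{88}{3} - \frac{152}{3} - \frac{44}{3} - \frac{76}{3}\right) = 7700 \left(-120\right) = -924000$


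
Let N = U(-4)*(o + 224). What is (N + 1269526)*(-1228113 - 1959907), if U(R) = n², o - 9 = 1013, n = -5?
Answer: -4146581101520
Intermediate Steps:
o = 1022 (o = 9 + 1013 = 1022)
U(R) = 25 (U(R) = (-5)² = 25)
N = 31150 (N = 25*(1022 + 224) = 25*1246 = 31150)
(N + 1269526)*(-1228113 - 1959907) = (31150 + 1269526)*(-1228113 - 1959907) = 1300676*(-3188020) = -4146581101520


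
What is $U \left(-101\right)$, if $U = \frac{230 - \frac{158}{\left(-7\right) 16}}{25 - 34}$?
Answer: $\frac{1308859}{504} \approx 2596.9$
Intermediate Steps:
$U = - \frac{12959}{504}$ ($U = \frac{230 - \frac{158}{-112}}{-9} = \left(230 - - \frac{79}{56}\right) \left(- \frac{1}{9}\right) = \left(230 + \frac{79}{56}\right) \left(- \frac{1}{9}\right) = \frac{12959}{56} \left(- \frac{1}{9}\right) = - \frac{12959}{504} \approx -25.712$)
$U \left(-101\right) = \left(- \frac{12959}{504}\right) \left(-101\right) = \frac{1308859}{504}$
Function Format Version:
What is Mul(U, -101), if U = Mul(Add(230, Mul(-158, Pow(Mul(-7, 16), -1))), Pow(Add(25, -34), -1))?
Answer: Rational(1308859, 504) ≈ 2596.9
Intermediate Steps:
U = Rational(-12959, 504) (U = Mul(Add(230, Mul(-158, Pow(-112, -1))), Pow(-9, -1)) = Mul(Add(230, Mul(-158, Rational(-1, 112))), Rational(-1, 9)) = Mul(Add(230, Rational(79, 56)), Rational(-1, 9)) = Mul(Rational(12959, 56), Rational(-1, 9)) = Rational(-12959, 504) ≈ -25.712)
Mul(U, -101) = Mul(Rational(-12959, 504), -101) = Rational(1308859, 504)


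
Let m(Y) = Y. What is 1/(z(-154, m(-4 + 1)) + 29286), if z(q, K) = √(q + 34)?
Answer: 4881/142944986 - I*√30/428834958 ≈ 3.4146e-5 - 1.2772e-8*I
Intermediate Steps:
z(q, K) = √(34 + q)
1/(z(-154, m(-4 + 1)) + 29286) = 1/(√(34 - 154) + 29286) = 1/(√(-120) + 29286) = 1/(2*I*√30 + 29286) = 1/(29286 + 2*I*√30)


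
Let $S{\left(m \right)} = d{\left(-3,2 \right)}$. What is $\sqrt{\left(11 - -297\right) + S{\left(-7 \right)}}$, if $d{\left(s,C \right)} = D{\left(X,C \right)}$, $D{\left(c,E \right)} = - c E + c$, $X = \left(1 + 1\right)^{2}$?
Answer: $4 \sqrt{19} \approx 17.436$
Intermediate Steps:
$X = 4$ ($X = 2^{2} = 4$)
$D{\left(c,E \right)} = c - E c$ ($D{\left(c,E \right)} = - E c + c = c - E c$)
$d{\left(s,C \right)} = 4 - 4 C$ ($d{\left(s,C \right)} = 4 \left(1 - C\right) = 4 - 4 C$)
$S{\left(m \right)} = -4$ ($S{\left(m \right)} = 4 - 8 = -4$)
$\sqrt{\left(11 - -297\right) + S{\left(-7 \right)}} = \sqrt{\left(11 - -297\right) - 4} = \sqrt{\left(11 + 297\right) - 4} = \sqrt{308 - 4} = \sqrt{304} = 4 \sqrt{19}$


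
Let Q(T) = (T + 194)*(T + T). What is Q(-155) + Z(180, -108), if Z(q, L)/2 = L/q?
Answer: -60456/5 ≈ -12091.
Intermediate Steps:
Z(q, L) = 2*L/q (Z(q, L) = 2*(L/q) = 2*L/q)
Q(T) = 2*T*(194 + T) (Q(T) = (194 + T)*(2*T) = 2*T*(194 + T))
Q(-155) + Z(180, -108) = 2*(-155)*(194 - 155) + 2*(-108)/180 = 2*(-155)*39 + 2*(-108)*(1/180) = -12090 - 6/5 = -60456/5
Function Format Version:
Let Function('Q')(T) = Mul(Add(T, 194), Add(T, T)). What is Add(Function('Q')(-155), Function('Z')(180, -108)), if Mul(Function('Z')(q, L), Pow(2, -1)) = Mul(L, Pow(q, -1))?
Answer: Rational(-60456, 5) ≈ -12091.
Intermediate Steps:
Function('Z')(q, L) = Mul(2, L, Pow(q, -1)) (Function('Z')(q, L) = Mul(2, Mul(L, Pow(q, -1))) = Mul(2, L, Pow(q, -1)))
Function('Q')(T) = Mul(2, T, Add(194, T)) (Function('Q')(T) = Mul(Add(194, T), Mul(2, T)) = Mul(2, T, Add(194, T)))
Add(Function('Q')(-155), Function('Z')(180, -108)) = Add(Mul(2, -155, Add(194, -155)), Mul(2, -108, Pow(180, -1))) = Add(Mul(2, -155, 39), Mul(2, -108, Rational(1, 180))) = Add(-12090, Rational(-6, 5)) = Rational(-60456, 5)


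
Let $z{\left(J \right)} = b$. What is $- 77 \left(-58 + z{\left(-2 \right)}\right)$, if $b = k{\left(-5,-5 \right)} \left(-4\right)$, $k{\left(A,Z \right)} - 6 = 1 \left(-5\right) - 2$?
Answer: $4158$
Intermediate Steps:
$k{\left(A,Z \right)} = -1$ ($k{\left(A,Z \right)} = 6 + \left(1 \left(-5\right) - 2\right) = 6 - 7 = -1$)
$b = 4$ ($b = \left(-1\right) \left(-4\right) = 4$)
$z{\left(J \right)} = 4$
$- 77 \left(-58 + z{\left(-2 \right)}\right) = - 77 \left(-58 + 4\right) = \left(-77\right) \left(-54\right) = 4158$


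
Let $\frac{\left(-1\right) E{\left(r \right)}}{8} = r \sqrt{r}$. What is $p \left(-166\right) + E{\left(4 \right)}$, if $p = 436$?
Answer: $-72440$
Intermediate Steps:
$E{\left(r \right)} = - 8 r^{\frac{3}{2}}$ ($E{\left(r \right)} = - 8 r \sqrt{r} = - 8 r^{\frac{3}{2}}$)
$p \left(-166\right) + E{\left(4 \right)} = 436 \left(-166\right) - 8 \cdot 4^{\frac{3}{2}} = -72376 - 64 = -72440$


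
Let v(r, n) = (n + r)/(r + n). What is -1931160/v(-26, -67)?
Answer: -1931160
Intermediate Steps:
v(r, n) = 1 (v(r, n) = (n + r)/(n + r) = 1)
-1931160/v(-26, -67) = -1931160/1 = -1931160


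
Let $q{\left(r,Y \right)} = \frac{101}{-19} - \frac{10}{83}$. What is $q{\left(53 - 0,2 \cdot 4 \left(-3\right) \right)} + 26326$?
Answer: $\frac{41507529}{1577} \approx 26321.0$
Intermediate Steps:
$q{\left(r,Y \right)} = - \frac{8573}{1577}$ ($q{\left(r,Y \right)} = 101 \left(- \frac{1}{19}\right) - \frac{10}{83} = - \frac{101}{19} - \frac{10}{83} = - \frac{8573}{1577}$)
$q{\left(53 - 0,2 \cdot 4 \left(-3\right) \right)} + 26326 = - \frac{8573}{1577} + 26326 = \frac{41507529}{1577}$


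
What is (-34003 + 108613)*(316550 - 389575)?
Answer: -5448395250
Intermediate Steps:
(-34003 + 108613)*(316550 - 389575) = 74610*(-73025) = -5448395250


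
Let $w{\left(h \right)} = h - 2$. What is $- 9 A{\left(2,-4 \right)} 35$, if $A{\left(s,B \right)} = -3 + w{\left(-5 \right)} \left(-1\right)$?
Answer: $-1260$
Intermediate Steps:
$w{\left(h \right)} = -2 + h$
$A{\left(s,B \right)} = 4$ ($A{\left(s,B \right)} = -3 + \left(-2 - 5\right) \left(-1\right) = -3 - -7 = -3 + 7 = 4$)
$- 9 A{\left(2,-4 \right)} 35 = \left(-9\right) 4 \cdot 35 = \left(-36\right) 35 = -1260$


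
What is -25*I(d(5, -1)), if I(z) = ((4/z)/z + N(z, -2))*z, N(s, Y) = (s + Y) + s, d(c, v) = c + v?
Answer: -625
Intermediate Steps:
N(s, Y) = Y + 2*s (N(s, Y) = (Y + s) + s = Y + 2*s)
I(z) = z*(-2 + 2*z + 4/z²) (I(z) = ((4/z)/z + (-2 + 2*z))*z = (4/z² + (-2 + 2*z))*z = (-2 + 2*z + 4/z²)*z = z*(-2 + 2*z + 4/z²))
-25*I(d(5, -1)) = -50*(2 + (5 - 1)²*(-1 + (5 - 1)))/(5 - 1) = -50*(2 + 4²*(-1 + 4))/4 = -50*(2 + 16*3)/4 = -50*(2 + 48)/4 = -50*50/4 = -25*25 = -625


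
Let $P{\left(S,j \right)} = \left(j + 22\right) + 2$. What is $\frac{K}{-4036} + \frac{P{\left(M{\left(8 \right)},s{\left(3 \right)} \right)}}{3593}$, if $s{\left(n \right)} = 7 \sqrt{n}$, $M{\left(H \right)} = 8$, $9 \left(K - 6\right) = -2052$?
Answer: $\frac{447255}{7250674} + \frac{7 \sqrt{3}}{3593} \approx 0.065059$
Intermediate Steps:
$K = -222$ ($K = 6 + \frac{1}{9} \left(-2052\right) = 6 - 228 = -222$)
$P{\left(S,j \right)} = 24 + j$ ($P{\left(S,j \right)} = \left(22 + j\right) + 2 = 24 + j$)
$\frac{K}{-4036} + \frac{P{\left(M{\left(8 \right)},s{\left(3 \right)} \right)}}{3593} = - \frac{222}{-4036} + \frac{24 + 7 \sqrt{3}}{3593} = \left(-222\right) \left(- \frac{1}{4036}\right) + \left(24 + 7 \sqrt{3}\right) \frac{1}{3593} = \frac{111}{2018} + \left(\frac{24}{3593} + \frac{7 \sqrt{3}}{3593}\right) = \frac{447255}{7250674} + \frac{7 \sqrt{3}}{3593}$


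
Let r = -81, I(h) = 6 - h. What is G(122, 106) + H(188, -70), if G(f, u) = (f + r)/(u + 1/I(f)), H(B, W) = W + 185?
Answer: 1418681/12295 ≈ 115.39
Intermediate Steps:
H(B, W) = 185 + W
G(f, u) = (-81 + f)/(u + 1/(6 - f)) (G(f, u) = (f - 81)/(u + 1/(6 - f)) = (-81 + f)/(u + 1/(6 - f)))
G(122, 106) + H(188, -70) = (-81 + 122)*(-6 + 122)/(-1 + 106*(-6 + 122)) + (185 - 70) = 41*116/(-1 + 106*116) + 115 = 41*116/(-1 + 12296) + 115 = 41*116/12295 + 115 = (1/12295)*41*116 + 115 = 4756/12295 + 115 = 1418681/12295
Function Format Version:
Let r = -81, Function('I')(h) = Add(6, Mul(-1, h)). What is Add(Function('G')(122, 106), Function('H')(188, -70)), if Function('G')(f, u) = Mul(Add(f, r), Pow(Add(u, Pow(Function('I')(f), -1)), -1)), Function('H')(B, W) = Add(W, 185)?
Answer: Rational(1418681, 12295) ≈ 115.39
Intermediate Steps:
Function('H')(B, W) = Add(185, W)
Function('G')(f, u) = Mul(Pow(Add(u, Pow(Add(6, Mul(-1, f)), -1)), -1), Add(-81, f)) (Function('G')(f, u) = Mul(Add(f, -81), Pow(Add(u, Pow(Add(6, Mul(-1, f)), -1)), -1)) = Mul(Add(-81, f), Pow(Add(u, Pow(Add(6, Mul(-1, f)), -1)), -1)) = Mul(Pow(Add(u, Pow(Add(6, Mul(-1, f)), -1)), -1), Add(-81, f)))
Add(Function('G')(122, 106), Function('H')(188, -70)) = Add(Mul(Pow(Add(-1, Mul(106, Add(-6, 122))), -1), Add(-81, 122), Add(-6, 122)), Add(185, -70)) = Add(Mul(Pow(Add(-1, Mul(106, 116)), -1), 41, 116), 115) = Add(Mul(Pow(Add(-1, 12296), -1), 41, 116), 115) = Add(Mul(Pow(12295, -1), 41, 116), 115) = Add(Mul(Rational(1, 12295), 41, 116), 115) = Add(Rational(4756, 12295), 115) = Rational(1418681, 12295)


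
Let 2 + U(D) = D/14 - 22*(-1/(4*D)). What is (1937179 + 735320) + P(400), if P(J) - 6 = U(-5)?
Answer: 93537554/35 ≈ 2.6725e+6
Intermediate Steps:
U(D) = -2 + D/14 + 11/(2*D) (U(D) = -2 + (D/14 - 22*(-1/(4*D))) = -2 + (D*(1/14) - 22*(-1/(4*D))) = -2 + (D/14 - (-11)/(2*D)) = -2 + (D/14 + 11/(2*D)) = -2 + D/14 + 11/(2*D))
P(J) = 89/35 (P(J) = 6 + (1/14)*(77 - 5*(-28 - 5))/(-5) = 6 + (1/14)*(-1/5)*(77 - 5*(-33)) = 6 + (1/14)*(-1/5)*(77 + 165) = 6 + (1/14)*(-1/5)*242 = 6 - 121/35 = 89/35)
(1937179 + 735320) + P(400) = (1937179 + 735320) + 89/35 = 2672499 + 89/35 = 93537554/35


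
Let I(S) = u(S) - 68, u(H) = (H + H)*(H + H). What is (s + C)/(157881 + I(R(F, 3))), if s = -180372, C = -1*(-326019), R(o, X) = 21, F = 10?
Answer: 145647/159577 ≈ 0.91271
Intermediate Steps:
u(H) = 4*H² (u(H) = (2*H)*(2*H) = 4*H²)
C = 326019
I(S) = -68 + 4*S² (I(S) = 4*S² - 68 = -68 + 4*S²)
(s + C)/(157881 + I(R(F, 3))) = (-180372 + 326019)/(157881 + (-68 + 4*21²)) = 145647/(157881 + (-68 + 4*441)) = 145647/(157881 + (-68 + 1764)) = 145647/(157881 + 1696) = 145647/159577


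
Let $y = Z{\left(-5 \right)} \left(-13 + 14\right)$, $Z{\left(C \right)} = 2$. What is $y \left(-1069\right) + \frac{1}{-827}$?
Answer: $- \frac{1768127}{827} \approx -2138.0$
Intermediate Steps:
$y = 2$ ($y = 2 \left(-13 + 14\right) = 2 \cdot 1 = 2$)
$y \left(-1069\right) + \frac{1}{-827} = 2 \left(-1069\right) + \frac{1}{-827} = -2138 - \frac{1}{827} = - \frac{1768127}{827}$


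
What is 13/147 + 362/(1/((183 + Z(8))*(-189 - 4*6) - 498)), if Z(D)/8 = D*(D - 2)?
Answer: -6453208553/147 ≈ -4.3899e+7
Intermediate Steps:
Z(D) = 8*D*(-2 + D) (Z(D) = 8*(D*(D - 2)) = 8*(D*(-2 + D)) = 8*D*(-2 + D))
13/147 + 362/(1/((183 + Z(8))*(-189 - 4*6) - 498)) = 13/147 + 362/(1/((183 + 8*8*(-2 + 8))*(-189 - 4*6) - 498)) = 13*(1/147) + 362/(1/((183 + 8*8*6)*(-189 - 24) - 498)) = 13/147 + 362/(1/((183 + 384)*(-213) - 498)) = 13/147 + 362/(1/(567*(-213) - 498)) = 13/147 + 362/(1/(-120771 - 498)) = 13/147 + 362/(1/(-121269)) = 13/147 + 362/(-1/121269) = 13/147 + 362*(-121269) = 13/147 - 43899378 = -6453208553/147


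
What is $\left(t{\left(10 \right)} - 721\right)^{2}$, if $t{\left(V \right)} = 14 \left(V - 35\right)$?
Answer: $1147041$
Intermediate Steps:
$t{\left(V \right)} = -490 + 14 V$ ($t{\left(V \right)} = 14 \left(-35 + V\right) = -490 + 14 V$)
$\left(t{\left(10 \right)} - 721\right)^{2} = \left(\left(-490 + 14 \cdot 10\right) - 721\right)^{2} = \left(\left(-490 + 140\right) - 721\right)^{2} = \left(-350 - 721\right)^{2} = \left(-1071\right)^{2} = 1147041$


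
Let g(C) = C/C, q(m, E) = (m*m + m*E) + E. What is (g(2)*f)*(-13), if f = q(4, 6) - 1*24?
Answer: -286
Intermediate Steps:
q(m, E) = E + m**2 + E*m (q(m, E) = (m**2 + E*m) + E = E + m**2 + E*m)
g(C) = 1
f = 22 (f = (6 + 4**2 + 6*4) - 1*24 = (6 + 16 + 24) - 24 = 46 - 24 = 22)
(g(2)*f)*(-13) = (1*22)*(-13) = 22*(-13) = -286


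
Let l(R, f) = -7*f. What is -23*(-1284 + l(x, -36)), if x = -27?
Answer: 23736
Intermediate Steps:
-23*(-1284 + l(x, -36)) = -23*(-1284 - 7*(-36)) = -23*(-1284 + 252) = -23*(-1032) = 23736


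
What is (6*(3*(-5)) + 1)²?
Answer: 7921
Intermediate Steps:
(6*(3*(-5)) + 1)² = (6*(-15) + 1)² = (-90 + 1)² = (-89)² = 7921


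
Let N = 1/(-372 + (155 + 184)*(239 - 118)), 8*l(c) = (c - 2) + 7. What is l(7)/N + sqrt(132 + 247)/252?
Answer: 121941/2 + sqrt(379)/252 ≈ 60971.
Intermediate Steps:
l(c) = 5/8 + c/8 (l(c) = ((c - 2) + 7)/8 = ((-2 + c) + 7)/8 = (5 + c)/8 = 5/8 + c/8)
N = 1/40647 (N = 1/(-372 + 339*121) = 1/(-372 + 41019) = 1/40647 ≈ 2.4602e-5)
l(7)/N + sqrt(132 + 247)/252 = (5/8 + (1/8)*7)/(1/40647) + sqrt(132 + 247)/252 = (5/8 + 7/8)*40647 + sqrt(379)*(1/252) = (3/2)*40647 + sqrt(379)/252 = 121941/2 + sqrt(379)/252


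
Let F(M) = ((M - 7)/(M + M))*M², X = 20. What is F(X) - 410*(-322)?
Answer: 132150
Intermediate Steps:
F(M) = M*(-7 + M)/2 (F(M) = ((-7 + M)/((2*M)))*M² = ((-7 + M)*(1/(2*M)))*M² = ((-7 + M)/(2*M))*M² = M*(-7 + M)/2)
F(X) - 410*(-322) = (½)*20*(-7 + 20) - 410*(-322) = (½)*20*13 + 132020 = 130 + 132020 = 132150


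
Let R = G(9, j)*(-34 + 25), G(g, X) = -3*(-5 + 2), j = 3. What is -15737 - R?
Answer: -15656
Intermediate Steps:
G(g, X) = 9 (G(g, X) = -3*(-3) = 9)
R = -81 (R = 9*(-34 + 25) = 9*(-9) = -81)
-15737 - R = -15737 - 1*(-81) = -15737 + 81 = -15656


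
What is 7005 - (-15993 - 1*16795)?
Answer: 39793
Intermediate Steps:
7005 - (-15993 - 1*16795) = 7005 - (-15993 - 16795) = 7005 - 1*(-32788) = 7005 + 32788 = 39793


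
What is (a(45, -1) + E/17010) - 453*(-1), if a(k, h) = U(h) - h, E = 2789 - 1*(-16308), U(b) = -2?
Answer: 7707617/17010 ≈ 453.12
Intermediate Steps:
E = 19097 (E = 2789 + 16308 = 19097)
a(k, h) = -2 - h
(a(45, -1) + E/17010) - 453*(-1) = ((-2 - 1*(-1)) + 19097/17010) - 453*(-1) = ((-2 + 1) + 19097*(1/17010)) + 453 = (-1 + 19097/17010) + 453 = 2087/17010 + 453 = 7707617/17010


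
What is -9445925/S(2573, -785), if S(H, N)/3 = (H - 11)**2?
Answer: -9445925/19691532 ≈ -0.47969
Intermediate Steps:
S(H, N) = 3*(-11 + H)**2 (S(H, N) = 3*(H - 11)**2 = 3*(-11 + H)**2)
-9445925/S(2573, -785) = -9445925*1/(3*(-11 + 2573)**2) = -9445925/(3*2562**2) = -9445925/(3*6563844) = -9445925/19691532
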